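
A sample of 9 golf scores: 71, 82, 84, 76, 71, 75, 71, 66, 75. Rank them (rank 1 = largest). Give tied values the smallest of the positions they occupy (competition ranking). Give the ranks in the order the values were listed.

6, 2, 1, 3, 6, 4, 6, 9, 4

Sorted (descending): 84, 82, 76, 75, 75, 71, 71, 71, 66
The 2 values of 75 occupy positions 4–5 → each gets rank 4.
The 3 values of 71 occupy positions 6–8 → each gets rank 6.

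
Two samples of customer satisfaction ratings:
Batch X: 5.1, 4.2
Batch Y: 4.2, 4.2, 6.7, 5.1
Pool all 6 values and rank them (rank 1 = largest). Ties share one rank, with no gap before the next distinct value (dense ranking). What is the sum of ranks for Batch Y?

9

Sorted (descending): 6.7, 5.1, 5.1, 4.2, 4.2, 4.2
The 2 values of 5.1 share dense rank 2.
The 3 values of 4.2 share dense rank 3.
Remaining distinct values take the next consecutive integers.
Batch Y values → pooled ranks: 4.2→3, 4.2→3, 6.7→1, 5.1→2
Rank sum = 3 + 3 + 1 + 2 = 9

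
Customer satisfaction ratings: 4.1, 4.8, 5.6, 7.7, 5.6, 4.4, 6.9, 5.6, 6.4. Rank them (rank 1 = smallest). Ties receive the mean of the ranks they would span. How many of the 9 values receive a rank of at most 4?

3

Sorted (ascending): 4.1, 4.4, 4.8, 5.6, 5.6, 5.6, 6.4, 6.9, 7.7
The 3 values of 5.6 occupy positions 4–6 → average rank 5.
Ranks ≤ 4: {1, 2, 3} → 3 values.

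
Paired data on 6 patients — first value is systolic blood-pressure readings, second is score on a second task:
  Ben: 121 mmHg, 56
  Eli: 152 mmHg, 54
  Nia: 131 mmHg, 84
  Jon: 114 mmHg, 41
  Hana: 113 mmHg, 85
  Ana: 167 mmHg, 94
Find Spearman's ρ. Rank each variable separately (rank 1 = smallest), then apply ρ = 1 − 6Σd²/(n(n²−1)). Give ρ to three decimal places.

Ranks of variable 1: 3, 5, 4, 2, 1, 6
Ranks of variable 2: 3, 2, 4, 1, 5, 6
d = r₁ − r₂: 0, 3, 0, 1, -4, 0
d²: 0, 9, 0, 1, 16, 0; Σd² = 26
ρ = 1 − 6·26/(6·35) = 1 − 156/210 = 0.257

0.257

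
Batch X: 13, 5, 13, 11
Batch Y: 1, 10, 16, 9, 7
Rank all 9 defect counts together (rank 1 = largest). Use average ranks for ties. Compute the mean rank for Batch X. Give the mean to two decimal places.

4.25

Sorted (descending): 16, 13, 13, 11, 10, 9, 7, 5, 1
The 2 values of 13 occupy positions 2–3 → average rank (2+3)/2 = 2.5.
Batch X values → pooled ranks: 13→2.5, 5→8, 13→2.5, 11→4
Mean rank = (2.5 + 8 + 2.5 + 4) / 4 = 4.25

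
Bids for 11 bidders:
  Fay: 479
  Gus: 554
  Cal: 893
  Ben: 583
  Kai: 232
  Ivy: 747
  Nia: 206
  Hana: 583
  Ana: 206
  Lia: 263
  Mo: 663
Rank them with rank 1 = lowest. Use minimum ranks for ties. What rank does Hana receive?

Sorted (ascending): 206, 206, 232, 263, 479, 554, 583, 583, 663, 747, 893
The 2 values of 206 occupy positions 1–2 → each gets rank 1.
The 2 values of 583 occupy positions 7–8 → each gets rank 7.
Hana has value 583 → rank 7.

7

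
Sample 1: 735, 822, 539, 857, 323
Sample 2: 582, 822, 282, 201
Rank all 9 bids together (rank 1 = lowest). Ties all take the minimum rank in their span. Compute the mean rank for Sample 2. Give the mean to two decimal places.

Sorted (ascending): 201, 282, 323, 539, 582, 735, 822, 822, 857
The 2 values of 822 occupy positions 7–8 → each gets rank 7.
Sample 2 values → pooled ranks: 582→5, 822→7, 282→2, 201→1
Mean rank = (5 + 7 + 2 + 1) / 4 = 3.75

3.75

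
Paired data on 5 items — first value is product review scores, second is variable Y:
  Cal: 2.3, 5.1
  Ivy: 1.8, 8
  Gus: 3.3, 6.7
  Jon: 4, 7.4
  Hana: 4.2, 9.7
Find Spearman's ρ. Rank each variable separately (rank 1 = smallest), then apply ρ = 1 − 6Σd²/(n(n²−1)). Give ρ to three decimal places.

0.400

Ranks of variable 1: 2, 1, 3, 4, 5
Ranks of variable 2: 1, 4, 2, 3, 5
d = r₁ − r₂: 1, -3, 1, 1, 0
d²: 1, 9, 1, 1, 0; Σd² = 12
ρ = 1 − 6·12/(5·24) = 1 − 72/120 = 0.400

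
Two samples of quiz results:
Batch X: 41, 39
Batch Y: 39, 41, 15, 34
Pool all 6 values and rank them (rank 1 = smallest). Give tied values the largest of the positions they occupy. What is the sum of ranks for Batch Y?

Sorted (ascending): 15, 34, 39, 39, 41, 41
The 2 values of 39 occupy positions 3–4 → each gets rank 4.
The 2 values of 41 occupy positions 5–6 → each gets rank 6.
Batch Y values → pooled ranks: 39→4, 41→6, 15→1, 34→2
Rank sum = 4 + 6 + 1 + 2 = 13

13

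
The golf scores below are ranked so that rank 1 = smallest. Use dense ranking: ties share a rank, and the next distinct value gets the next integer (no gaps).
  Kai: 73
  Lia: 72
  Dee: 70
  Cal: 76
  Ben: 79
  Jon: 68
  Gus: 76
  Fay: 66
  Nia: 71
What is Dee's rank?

Sorted (ascending): 66, 68, 70, 71, 72, 73, 76, 76, 79
The 2 values of 76 share dense rank 7.
Remaining distinct values take the next consecutive integers.
Dee has value 70 → rank 3.

3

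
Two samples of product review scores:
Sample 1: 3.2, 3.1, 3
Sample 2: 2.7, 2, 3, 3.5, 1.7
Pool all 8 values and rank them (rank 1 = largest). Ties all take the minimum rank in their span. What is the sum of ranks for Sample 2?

Sorted (descending): 3.5, 3.2, 3.1, 3, 3, 2.7, 2, 1.7
The 2 values of 3 occupy positions 4–5 → each gets rank 4.
Sample 2 values → pooled ranks: 2.7→6, 2→7, 3→4, 3.5→1, 1.7→8
Rank sum = 6 + 7 + 4 + 1 + 8 = 26

26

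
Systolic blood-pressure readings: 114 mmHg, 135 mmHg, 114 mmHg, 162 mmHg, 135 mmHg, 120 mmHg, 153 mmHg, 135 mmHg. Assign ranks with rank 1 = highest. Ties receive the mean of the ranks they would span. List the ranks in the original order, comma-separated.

7.5, 4, 7.5, 1, 4, 6, 2, 4

Sorted (descending): 162, 153, 135, 135, 135, 120, 114, 114
The 3 values of 135 occupy positions 3–5 → average rank 4.
The 2 values of 114 occupy positions 7–8 → average rank (7+8)/2 = 7.5.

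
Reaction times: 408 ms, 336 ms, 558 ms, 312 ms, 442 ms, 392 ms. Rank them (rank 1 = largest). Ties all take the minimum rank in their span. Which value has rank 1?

558

Sorted (descending): 558, 442, 408, 392, 336, 312
No ties — each value takes its position as its rank.
Rank 1 → value 558.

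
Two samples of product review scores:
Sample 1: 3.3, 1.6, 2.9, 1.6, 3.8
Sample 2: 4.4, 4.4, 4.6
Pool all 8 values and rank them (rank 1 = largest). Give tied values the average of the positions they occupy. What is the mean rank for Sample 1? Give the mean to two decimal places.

6.00

Sorted (descending): 4.6, 4.4, 4.4, 3.8, 3.3, 2.9, 1.6, 1.6
The 2 values of 4.4 occupy positions 2–3 → average rank (2+3)/2 = 2.5.
The 2 values of 1.6 occupy positions 7–8 → average rank (7+8)/2 = 7.5.
Sample 1 values → pooled ranks: 3.3→5, 1.6→7.5, 2.9→6, 1.6→7.5, 3.8→4
Mean rank = (5 + 7.5 + 6 + 7.5 + 4) / 5 = 6.00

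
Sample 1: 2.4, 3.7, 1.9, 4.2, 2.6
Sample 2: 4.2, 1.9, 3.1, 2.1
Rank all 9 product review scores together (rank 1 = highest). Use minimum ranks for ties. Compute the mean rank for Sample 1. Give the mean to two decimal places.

4.60

Sorted (descending): 4.2, 4.2, 3.7, 3.1, 2.6, 2.4, 2.1, 1.9, 1.9
The 2 values of 4.2 occupy positions 1–2 → each gets rank 1.
The 2 values of 1.9 occupy positions 8–9 → each gets rank 8.
Sample 1 values → pooled ranks: 2.4→6, 3.7→3, 1.9→8, 4.2→1, 2.6→5
Mean rank = (6 + 3 + 8 + 1 + 5) / 5 = 4.60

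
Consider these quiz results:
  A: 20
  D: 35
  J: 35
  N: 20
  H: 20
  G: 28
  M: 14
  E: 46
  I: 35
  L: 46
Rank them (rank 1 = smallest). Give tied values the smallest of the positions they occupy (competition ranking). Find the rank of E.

Sorted (ascending): 14, 20, 20, 20, 28, 35, 35, 35, 46, 46
The 3 values of 20 occupy positions 2–4 → each gets rank 2.
The 3 values of 35 occupy positions 6–8 → each gets rank 6.
The 2 values of 46 occupy positions 9–10 → each gets rank 9.
E has value 46 → rank 9.

9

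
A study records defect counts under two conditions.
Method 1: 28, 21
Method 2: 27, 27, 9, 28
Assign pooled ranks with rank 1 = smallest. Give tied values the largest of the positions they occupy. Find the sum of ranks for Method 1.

8

Sorted (ascending): 9, 21, 27, 27, 28, 28
The 2 values of 27 occupy positions 3–4 → each gets rank 4.
The 2 values of 28 occupy positions 5–6 → each gets rank 6.
Method 1 values → pooled ranks: 28→6, 21→2
Rank sum = 6 + 2 = 8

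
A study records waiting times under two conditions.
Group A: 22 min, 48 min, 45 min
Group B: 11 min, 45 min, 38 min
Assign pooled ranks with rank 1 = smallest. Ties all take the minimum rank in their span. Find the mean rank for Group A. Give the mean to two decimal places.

Sorted (ascending): 11, 22, 38, 45, 45, 48
The 2 values of 45 occupy positions 4–5 → each gets rank 4.
Group A values → pooled ranks: 22→2, 48→6, 45→4
Mean rank = (2 + 6 + 4) / 3 = 4.00

4.00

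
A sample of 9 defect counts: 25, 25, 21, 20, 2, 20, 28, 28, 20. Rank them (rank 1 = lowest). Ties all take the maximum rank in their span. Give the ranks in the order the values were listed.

7, 7, 5, 4, 1, 4, 9, 9, 4

Sorted (ascending): 2, 20, 20, 20, 21, 25, 25, 28, 28
The 3 values of 20 occupy positions 2–4 → each gets rank 4.
The 2 values of 25 occupy positions 6–7 → each gets rank 7.
The 2 values of 28 occupy positions 8–9 → each gets rank 9.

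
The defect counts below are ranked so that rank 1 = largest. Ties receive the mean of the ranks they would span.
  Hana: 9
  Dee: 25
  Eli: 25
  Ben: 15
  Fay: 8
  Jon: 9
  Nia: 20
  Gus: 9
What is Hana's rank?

Sorted (descending): 25, 25, 20, 15, 9, 9, 9, 8
The 2 values of 25 occupy positions 1–2 → average rank (1+2)/2 = 1.5.
The 3 values of 9 occupy positions 5–7 → average rank 6.
Hana has value 9 → rank 6.

6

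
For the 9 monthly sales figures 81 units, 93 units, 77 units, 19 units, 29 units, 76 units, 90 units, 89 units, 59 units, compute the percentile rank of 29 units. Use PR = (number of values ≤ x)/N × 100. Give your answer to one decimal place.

22.2

N = 9.
Strictly below 29: 1. Equal to 29: 1.
PR = 2/9 × 100 = 22.2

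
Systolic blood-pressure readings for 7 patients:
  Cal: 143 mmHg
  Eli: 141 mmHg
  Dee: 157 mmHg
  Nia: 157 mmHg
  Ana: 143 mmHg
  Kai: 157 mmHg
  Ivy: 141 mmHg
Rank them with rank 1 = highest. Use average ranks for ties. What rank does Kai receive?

2

Sorted (descending): 157, 157, 157, 143, 143, 141, 141
The 3 values of 157 occupy positions 1–3 → average rank 2.
The 2 values of 143 occupy positions 4–5 → average rank (4+5)/2 = 4.5.
The 2 values of 141 occupy positions 6–7 → average rank (6+7)/2 = 6.5.
Kai has value 157 mmHg → rank 2.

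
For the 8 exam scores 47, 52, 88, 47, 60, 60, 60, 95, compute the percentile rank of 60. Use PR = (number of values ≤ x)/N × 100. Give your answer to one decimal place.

75.0

N = 8.
Strictly below 60: 3. Equal to 60: 3.
PR = 6/8 × 100 = 75.0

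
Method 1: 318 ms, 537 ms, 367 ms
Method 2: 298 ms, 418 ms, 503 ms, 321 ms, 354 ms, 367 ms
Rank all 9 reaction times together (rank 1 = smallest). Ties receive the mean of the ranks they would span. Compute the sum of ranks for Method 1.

16.5

Sorted (ascending): 298, 318, 321, 354, 367, 367, 418, 503, 537
The 2 values of 367 occupy positions 5–6 → average rank (5+6)/2 = 5.5.
Method 1 values → pooled ranks: 318→2, 537→9, 367→5.5
Rank sum = 2 + 9 + 5.5 = 16.5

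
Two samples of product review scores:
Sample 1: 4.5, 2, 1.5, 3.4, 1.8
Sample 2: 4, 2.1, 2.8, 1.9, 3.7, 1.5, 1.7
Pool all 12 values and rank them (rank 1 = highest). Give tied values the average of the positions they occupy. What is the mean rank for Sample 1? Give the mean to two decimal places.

Sorted (descending): 4.5, 4, 3.7, 3.4, 2.8, 2.1, 2, 1.9, 1.8, 1.7, 1.5, 1.5
The 2 values of 1.5 occupy positions 11–12 → average rank (11+12)/2 = 11.5.
Sample 1 values → pooled ranks: 4.5→1, 2→7, 1.5→11.5, 3.4→4, 1.8→9
Mean rank = (1 + 7 + 11.5 + 4 + 9) / 5 = 6.50

6.50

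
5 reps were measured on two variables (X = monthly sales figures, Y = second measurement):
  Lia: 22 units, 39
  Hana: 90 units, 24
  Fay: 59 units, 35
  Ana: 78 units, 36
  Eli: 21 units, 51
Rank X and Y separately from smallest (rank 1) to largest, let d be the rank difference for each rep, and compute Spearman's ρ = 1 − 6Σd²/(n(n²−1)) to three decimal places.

Ranks of variable 1: 2, 5, 3, 4, 1
Ranks of variable 2: 4, 1, 2, 3, 5
d = r₁ − r₂: -2, 4, 1, 1, -4
d²: 4, 16, 1, 1, 16; Σd² = 38
ρ = 1 − 6·38/(5·24) = 1 − 228/120 = -0.900

-0.900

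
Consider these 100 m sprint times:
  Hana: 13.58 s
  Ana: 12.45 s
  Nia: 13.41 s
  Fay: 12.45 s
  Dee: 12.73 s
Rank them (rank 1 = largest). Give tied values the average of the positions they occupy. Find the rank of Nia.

2

Sorted (descending): 13.58, 13.41, 12.73, 12.45, 12.45
The 2 values of 12.45 occupy positions 4–5 → average rank (4+5)/2 = 4.5.
Nia has value 13.41 s → rank 2.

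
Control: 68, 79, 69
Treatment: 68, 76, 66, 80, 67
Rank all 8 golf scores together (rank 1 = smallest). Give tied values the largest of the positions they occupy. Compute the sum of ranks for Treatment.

Sorted (ascending): 66, 67, 68, 68, 69, 76, 79, 80
The 2 values of 68 occupy positions 3–4 → each gets rank 4.
Treatment values → pooled ranks: 68→4, 76→6, 66→1, 80→8, 67→2
Rank sum = 4 + 6 + 1 + 8 + 2 = 21

21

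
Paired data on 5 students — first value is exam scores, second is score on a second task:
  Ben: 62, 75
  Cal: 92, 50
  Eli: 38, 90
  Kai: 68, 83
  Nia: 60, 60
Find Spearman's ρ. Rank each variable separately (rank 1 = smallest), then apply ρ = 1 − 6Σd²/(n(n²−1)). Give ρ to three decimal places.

Ranks of variable 1: 3, 5, 1, 4, 2
Ranks of variable 2: 3, 1, 5, 4, 2
d = r₁ − r₂: 0, 4, -4, 0, 0
d²: 0, 16, 16, 0, 0; Σd² = 32
ρ = 1 − 6·32/(5·24) = 1 − 192/120 = -0.600

-0.600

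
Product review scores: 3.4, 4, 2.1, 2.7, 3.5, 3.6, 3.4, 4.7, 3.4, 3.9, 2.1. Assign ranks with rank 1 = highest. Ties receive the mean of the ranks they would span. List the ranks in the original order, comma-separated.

Sorted (descending): 4.7, 4, 3.9, 3.6, 3.5, 3.4, 3.4, 3.4, 2.7, 2.1, 2.1
The 3 values of 3.4 occupy positions 6–8 → average rank 7.
The 2 values of 2.1 occupy positions 10–11 → average rank (10+11)/2 = 10.5.

7, 2, 10.5, 9, 5, 4, 7, 1, 7, 3, 10.5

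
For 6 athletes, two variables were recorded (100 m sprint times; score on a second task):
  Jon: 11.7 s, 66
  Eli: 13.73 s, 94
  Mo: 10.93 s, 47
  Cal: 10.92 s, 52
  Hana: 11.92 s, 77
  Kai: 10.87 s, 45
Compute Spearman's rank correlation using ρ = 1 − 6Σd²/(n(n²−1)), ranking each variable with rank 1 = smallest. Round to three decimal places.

0.943

Ranks of variable 1: 4, 6, 3, 2, 5, 1
Ranks of variable 2: 4, 6, 2, 3, 5, 1
d = r₁ − r₂: 0, 0, 1, -1, 0, 0
d²: 0, 0, 1, 1, 0, 0; Σd² = 2
ρ = 1 − 6·2/(6·35) = 1 − 12/210 = 0.943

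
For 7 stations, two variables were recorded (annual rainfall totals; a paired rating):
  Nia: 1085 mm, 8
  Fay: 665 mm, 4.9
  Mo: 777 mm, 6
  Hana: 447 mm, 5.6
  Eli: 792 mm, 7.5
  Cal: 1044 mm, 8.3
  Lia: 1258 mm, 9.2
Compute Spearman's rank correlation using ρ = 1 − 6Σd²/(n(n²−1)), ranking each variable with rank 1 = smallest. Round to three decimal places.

Ranks of variable 1: 6, 2, 3, 1, 4, 5, 7
Ranks of variable 2: 5, 1, 3, 2, 4, 6, 7
d = r₁ − r₂: 1, 1, 0, -1, 0, -1, 0
d²: 1, 1, 0, 1, 0, 1, 0; Σd² = 4
ρ = 1 − 6·4/(7·48) = 1 − 24/336 = 0.929

0.929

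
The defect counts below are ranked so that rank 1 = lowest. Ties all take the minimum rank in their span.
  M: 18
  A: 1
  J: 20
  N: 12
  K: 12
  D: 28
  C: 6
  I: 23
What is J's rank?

Sorted (ascending): 1, 6, 12, 12, 18, 20, 23, 28
The 2 values of 12 occupy positions 3–4 → each gets rank 3.
J has value 20 → rank 6.

6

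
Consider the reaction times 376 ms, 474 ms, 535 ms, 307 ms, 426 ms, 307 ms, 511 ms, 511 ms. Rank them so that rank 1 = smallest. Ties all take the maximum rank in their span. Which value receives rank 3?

Sorted (ascending): 307, 307, 376, 426, 474, 511, 511, 535
The 2 values of 307 occupy positions 1–2 → each gets rank 2.
The 2 values of 511 occupy positions 6–7 → each gets rank 7.
Rank 3 → value 376.

376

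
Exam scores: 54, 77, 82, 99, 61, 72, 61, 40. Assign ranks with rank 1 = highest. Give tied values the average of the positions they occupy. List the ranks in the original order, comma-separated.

7, 3, 2, 1, 5.5, 4, 5.5, 8

Sorted (descending): 99, 82, 77, 72, 61, 61, 54, 40
The 2 values of 61 occupy positions 5–6 → average rank (5+6)/2 = 5.5.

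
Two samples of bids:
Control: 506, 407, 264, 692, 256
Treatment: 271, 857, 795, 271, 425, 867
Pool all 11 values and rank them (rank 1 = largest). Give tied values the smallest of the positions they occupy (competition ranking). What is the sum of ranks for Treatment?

28

Sorted (descending): 867, 857, 795, 692, 506, 425, 407, 271, 271, 264, 256
The 2 values of 271 occupy positions 8–9 → each gets rank 8.
Treatment values → pooled ranks: 271→8, 857→2, 795→3, 271→8, 425→6, 867→1
Rank sum = 8 + 2 + 3 + 8 + 6 + 1 = 28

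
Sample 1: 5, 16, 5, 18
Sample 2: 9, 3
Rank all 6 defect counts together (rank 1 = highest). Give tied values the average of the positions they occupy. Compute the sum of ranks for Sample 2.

9

Sorted (descending): 18, 16, 9, 5, 5, 3
The 2 values of 5 occupy positions 4–5 → average rank (4+5)/2 = 4.5.
Sample 2 values → pooled ranks: 9→3, 3→6
Rank sum = 3 + 6 = 9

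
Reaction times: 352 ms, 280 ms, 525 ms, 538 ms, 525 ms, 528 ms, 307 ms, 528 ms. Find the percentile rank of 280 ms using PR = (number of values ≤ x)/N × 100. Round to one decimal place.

12.5

N = 8.
Strictly below 280: 0. Equal to 280: 1.
PR = 1/8 × 100 = 12.5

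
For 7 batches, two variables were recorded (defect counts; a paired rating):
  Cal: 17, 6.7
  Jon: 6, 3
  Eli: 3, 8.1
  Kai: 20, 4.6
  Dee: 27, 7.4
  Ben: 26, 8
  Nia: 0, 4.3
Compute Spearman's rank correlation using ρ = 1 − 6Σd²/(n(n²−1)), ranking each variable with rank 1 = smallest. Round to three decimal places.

Ranks of variable 1: 4, 3, 2, 5, 7, 6, 1
Ranks of variable 2: 4, 1, 7, 3, 5, 6, 2
d = r₁ − r₂: 0, 2, -5, 2, 2, 0, -1
d²: 0, 4, 25, 4, 4, 0, 1; Σd² = 38
ρ = 1 − 6·38/(7·48) = 1 − 228/336 = 0.321

0.321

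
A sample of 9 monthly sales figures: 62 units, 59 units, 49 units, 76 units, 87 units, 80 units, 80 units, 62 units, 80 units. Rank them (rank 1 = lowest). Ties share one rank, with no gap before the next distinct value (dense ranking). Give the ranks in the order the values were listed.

Sorted (ascending): 49, 59, 62, 62, 76, 80, 80, 80, 87
The 2 values of 62 share dense rank 3.
The 3 values of 80 share dense rank 5.
Remaining distinct values take the next consecutive integers.

3, 2, 1, 4, 6, 5, 5, 3, 5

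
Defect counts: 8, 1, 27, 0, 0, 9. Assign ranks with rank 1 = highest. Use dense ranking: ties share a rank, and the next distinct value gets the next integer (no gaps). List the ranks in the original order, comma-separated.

Sorted (descending): 27, 9, 8, 1, 0, 0
The 2 values of 0 share dense rank 5.
Remaining distinct values take the next consecutive integers.

3, 4, 1, 5, 5, 2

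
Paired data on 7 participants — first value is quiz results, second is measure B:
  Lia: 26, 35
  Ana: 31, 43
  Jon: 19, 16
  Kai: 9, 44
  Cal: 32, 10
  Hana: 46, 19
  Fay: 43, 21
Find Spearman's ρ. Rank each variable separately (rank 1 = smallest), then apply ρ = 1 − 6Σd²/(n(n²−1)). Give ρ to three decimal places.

Ranks of variable 1: 3, 4, 2, 1, 5, 7, 6
Ranks of variable 2: 5, 6, 2, 7, 1, 3, 4
d = r₁ − r₂: -2, -2, 0, -6, 4, 4, 2
d²: 4, 4, 0, 36, 16, 16, 4; Σd² = 80
ρ = 1 − 6·80/(7·48) = 1 − 480/336 = -0.429

-0.429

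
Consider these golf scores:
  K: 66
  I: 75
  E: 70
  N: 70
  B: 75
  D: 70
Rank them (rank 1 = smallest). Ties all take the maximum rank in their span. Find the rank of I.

6

Sorted (ascending): 66, 70, 70, 70, 75, 75
The 3 values of 70 occupy positions 2–4 → each gets rank 4.
The 2 values of 75 occupy positions 5–6 → each gets rank 6.
I has value 75 → rank 6.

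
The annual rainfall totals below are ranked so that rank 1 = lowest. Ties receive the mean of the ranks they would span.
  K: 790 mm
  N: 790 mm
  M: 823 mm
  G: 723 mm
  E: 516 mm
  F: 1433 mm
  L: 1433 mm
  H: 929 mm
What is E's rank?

1

Sorted (ascending): 516, 723, 790, 790, 823, 929, 1433, 1433
The 2 values of 790 occupy positions 3–4 → average rank (3+4)/2 = 3.5.
The 2 values of 1433 occupy positions 7–8 → average rank (7+8)/2 = 7.5.
E has value 516 mm → rank 1.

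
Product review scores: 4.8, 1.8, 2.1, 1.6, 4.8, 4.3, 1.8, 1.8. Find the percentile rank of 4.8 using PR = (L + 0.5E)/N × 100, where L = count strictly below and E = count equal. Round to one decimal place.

87.5

N = 8.
Strictly below 4.8: 6. Equal to 4.8: 2.
PR = (6 + 0.5·2)/8 × 100 = 87.5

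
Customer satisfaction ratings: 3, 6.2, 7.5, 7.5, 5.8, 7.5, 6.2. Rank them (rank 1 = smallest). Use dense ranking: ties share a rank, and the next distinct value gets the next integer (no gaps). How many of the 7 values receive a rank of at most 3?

Sorted (ascending): 3, 5.8, 6.2, 6.2, 7.5, 7.5, 7.5
The 2 values of 6.2 share dense rank 3.
The 3 values of 7.5 share dense rank 4.
Remaining distinct values take the next consecutive integers.
Ranks ≤ 3: {1, 2, 3, 3} → 4 values.

4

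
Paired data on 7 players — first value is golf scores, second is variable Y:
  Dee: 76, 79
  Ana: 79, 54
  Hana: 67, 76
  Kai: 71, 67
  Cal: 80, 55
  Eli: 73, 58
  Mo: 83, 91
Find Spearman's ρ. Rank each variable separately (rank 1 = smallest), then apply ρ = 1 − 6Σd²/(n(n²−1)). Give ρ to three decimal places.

Ranks of variable 1: 4, 5, 1, 2, 6, 3, 7
Ranks of variable 2: 6, 1, 5, 4, 2, 3, 7
d = r₁ − r₂: -2, 4, -4, -2, 4, 0, 0
d²: 4, 16, 16, 4, 16, 0, 0; Σd² = 56
ρ = 1 − 6·56/(7·48) = 1 − 336/336 = 0.000

0.000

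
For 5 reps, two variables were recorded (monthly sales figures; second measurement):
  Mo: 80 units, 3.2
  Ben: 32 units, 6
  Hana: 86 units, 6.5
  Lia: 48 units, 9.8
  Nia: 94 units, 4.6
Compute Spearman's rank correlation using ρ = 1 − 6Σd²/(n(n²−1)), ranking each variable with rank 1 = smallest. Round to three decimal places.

-0.300

Ranks of variable 1: 3, 1, 4, 2, 5
Ranks of variable 2: 1, 3, 4, 5, 2
d = r₁ − r₂: 2, -2, 0, -3, 3
d²: 4, 4, 0, 9, 9; Σd² = 26
ρ = 1 − 6·26/(5·24) = 1 − 156/120 = -0.300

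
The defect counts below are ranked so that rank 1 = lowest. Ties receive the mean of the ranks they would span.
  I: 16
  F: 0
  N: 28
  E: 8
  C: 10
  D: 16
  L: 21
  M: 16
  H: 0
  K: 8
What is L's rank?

Sorted (ascending): 0, 0, 8, 8, 10, 16, 16, 16, 21, 28
The 2 values of 0 occupy positions 1–2 → average rank (1+2)/2 = 1.5.
The 2 values of 8 occupy positions 3–4 → average rank (3+4)/2 = 3.5.
The 3 values of 16 occupy positions 6–8 → average rank 7.
L has value 21 → rank 9.

9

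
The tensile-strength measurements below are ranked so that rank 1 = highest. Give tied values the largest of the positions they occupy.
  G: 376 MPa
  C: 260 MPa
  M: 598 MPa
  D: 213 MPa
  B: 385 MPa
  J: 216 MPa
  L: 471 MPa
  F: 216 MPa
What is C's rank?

5

Sorted (descending): 598, 471, 385, 376, 260, 216, 216, 213
The 2 values of 216 occupy positions 6–7 → each gets rank 7.
C has value 260 MPa → rank 5.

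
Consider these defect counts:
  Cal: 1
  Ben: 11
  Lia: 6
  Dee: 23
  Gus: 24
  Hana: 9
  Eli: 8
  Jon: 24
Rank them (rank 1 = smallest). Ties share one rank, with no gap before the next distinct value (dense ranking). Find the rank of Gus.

7

Sorted (ascending): 1, 6, 8, 9, 11, 23, 24, 24
The 2 values of 24 share dense rank 7.
Remaining distinct values take the next consecutive integers.
Gus has value 24 → rank 7.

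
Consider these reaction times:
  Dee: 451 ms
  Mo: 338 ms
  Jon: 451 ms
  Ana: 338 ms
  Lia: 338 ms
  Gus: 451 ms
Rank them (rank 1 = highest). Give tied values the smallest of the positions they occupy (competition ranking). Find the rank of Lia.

4

Sorted (descending): 451, 451, 451, 338, 338, 338
The 3 values of 451 occupy positions 1–3 → each gets rank 1.
The 3 values of 338 occupy positions 4–6 → each gets rank 4.
Lia has value 338 ms → rank 4.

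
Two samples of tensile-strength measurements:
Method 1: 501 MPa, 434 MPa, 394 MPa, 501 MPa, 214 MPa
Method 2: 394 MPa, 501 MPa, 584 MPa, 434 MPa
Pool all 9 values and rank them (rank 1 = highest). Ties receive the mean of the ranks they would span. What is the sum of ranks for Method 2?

17

Sorted (descending): 584, 501, 501, 501, 434, 434, 394, 394, 214
The 3 values of 501 occupy positions 2–4 → average rank 3.
The 2 values of 434 occupy positions 5–6 → average rank (5+6)/2 = 5.5.
The 2 values of 394 occupy positions 7–8 → average rank (7+8)/2 = 7.5.
Method 2 values → pooled ranks: 394→7.5, 501→3, 584→1, 434→5.5
Rank sum = 7.5 + 3 + 1 + 5.5 = 17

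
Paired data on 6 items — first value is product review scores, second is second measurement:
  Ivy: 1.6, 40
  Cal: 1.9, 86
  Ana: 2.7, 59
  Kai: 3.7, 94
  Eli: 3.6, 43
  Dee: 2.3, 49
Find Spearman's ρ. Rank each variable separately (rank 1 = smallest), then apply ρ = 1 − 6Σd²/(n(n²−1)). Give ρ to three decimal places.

0.486

Ranks of variable 1: 1, 2, 4, 6, 5, 3
Ranks of variable 2: 1, 5, 4, 6, 2, 3
d = r₁ − r₂: 0, -3, 0, 0, 3, 0
d²: 0, 9, 0, 0, 9, 0; Σd² = 18
ρ = 1 − 6·18/(6·35) = 1 − 108/210 = 0.486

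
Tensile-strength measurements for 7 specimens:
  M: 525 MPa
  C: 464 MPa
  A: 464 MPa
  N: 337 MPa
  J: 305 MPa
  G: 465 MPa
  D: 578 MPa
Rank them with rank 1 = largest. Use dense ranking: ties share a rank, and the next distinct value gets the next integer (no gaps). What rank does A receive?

4

Sorted (descending): 578, 525, 465, 464, 464, 337, 305
The 2 values of 464 share dense rank 4.
Remaining distinct values take the next consecutive integers.
A has value 464 MPa → rank 4.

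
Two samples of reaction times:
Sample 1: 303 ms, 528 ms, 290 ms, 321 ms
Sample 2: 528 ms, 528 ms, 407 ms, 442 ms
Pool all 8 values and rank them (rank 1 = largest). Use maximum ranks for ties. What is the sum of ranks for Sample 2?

Sorted (descending): 528, 528, 528, 442, 407, 321, 303, 290
The 3 values of 528 occupy positions 1–3 → each gets rank 3.
Sample 2 values → pooled ranks: 528→3, 528→3, 407→5, 442→4
Rank sum = 3 + 3 + 5 + 4 = 15

15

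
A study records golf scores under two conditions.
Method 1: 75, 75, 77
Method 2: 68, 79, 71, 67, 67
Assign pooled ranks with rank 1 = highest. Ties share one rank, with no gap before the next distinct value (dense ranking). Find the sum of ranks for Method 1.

Sorted (descending): 79, 77, 75, 75, 71, 68, 67, 67
The 2 values of 75 share dense rank 3.
The 2 values of 67 share dense rank 6.
Remaining distinct values take the next consecutive integers.
Method 1 values → pooled ranks: 75→3, 75→3, 77→2
Rank sum = 3 + 3 + 2 = 8

8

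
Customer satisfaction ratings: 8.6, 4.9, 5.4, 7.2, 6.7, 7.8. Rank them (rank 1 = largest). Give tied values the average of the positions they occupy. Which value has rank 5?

Sorted (descending): 8.6, 7.8, 7.2, 6.7, 5.4, 4.9
No ties — each value takes its position as its rank.
Rank 5 → value 5.4.

5.4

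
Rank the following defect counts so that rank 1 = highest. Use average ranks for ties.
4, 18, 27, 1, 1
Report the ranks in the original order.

3, 2, 1, 4.5, 4.5

Sorted (descending): 27, 18, 4, 1, 1
The 2 values of 1 occupy positions 4–5 → average rank (4+5)/2 = 4.5.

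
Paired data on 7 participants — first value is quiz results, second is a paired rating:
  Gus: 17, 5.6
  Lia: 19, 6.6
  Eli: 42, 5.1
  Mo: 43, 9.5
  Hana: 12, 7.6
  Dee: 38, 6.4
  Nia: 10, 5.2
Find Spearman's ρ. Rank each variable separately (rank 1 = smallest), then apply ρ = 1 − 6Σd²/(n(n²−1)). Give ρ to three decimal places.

Ranks of variable 1: 3, 4, 6, 7, 2, 5, 1
Ranks of variable 2: 3, 5, 1, 7, 6, 4, 2
d = r₁ − r₂: 0, -1, 5, 0, -4, 1, -1
d²: 0, 1, 25, 0, 16, 1, 1; Σd² = 44
ρ = 1 − 6·44/(7·48) = 1 − 264/336 = 0.214

0.214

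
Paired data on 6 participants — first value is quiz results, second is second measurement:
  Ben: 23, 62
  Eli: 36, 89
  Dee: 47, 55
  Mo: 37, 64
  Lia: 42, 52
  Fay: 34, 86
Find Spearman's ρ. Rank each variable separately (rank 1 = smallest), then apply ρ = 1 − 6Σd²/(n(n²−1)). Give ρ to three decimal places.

-0.543

Ranks of variable 1: 1, 3, 6, 4, 5, 2
Ranks of variable 2: 3, 6, 2, 4, 1, 5
d = r₁ − r₂: -2, -3, 4, 0, 4, -3
d²: 4, 9, 16, 0, 16, 9; Σd² = 54
ρ = 1 − 6·54/(6·35) = 1 − 324/210 = -0.543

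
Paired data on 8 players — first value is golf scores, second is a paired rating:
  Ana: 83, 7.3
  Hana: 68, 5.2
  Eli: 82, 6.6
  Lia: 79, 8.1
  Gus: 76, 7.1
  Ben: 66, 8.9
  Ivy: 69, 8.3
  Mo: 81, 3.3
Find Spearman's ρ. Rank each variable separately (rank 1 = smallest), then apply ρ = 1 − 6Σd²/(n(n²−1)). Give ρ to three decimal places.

-0.381

Ranks of variable 1: 8, 2, 7, 5, 4, 1, 3, 6
Ranks of variable 2: 5, 2, 3, 6, 4, 8, 7, 1
d = r₁ − r₂: 3, 0, 4, -1, 0, -7, -4, 5
d²: 9, 0, 16, 1, 0, 49, 16, 25; Σd² = 116
ρ = 1 − 6·116/(8·63) = 1 − 696/504 = -0.381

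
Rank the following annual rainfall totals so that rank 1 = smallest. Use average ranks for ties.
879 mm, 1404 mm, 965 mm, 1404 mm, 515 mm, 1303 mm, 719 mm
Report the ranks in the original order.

Sorted (ascending): 515, 719, 879, 965, 1303, 1404, 1404
The 2 values of 1404 occupy positions 6–7 → average rank (6+7)/2 = 6.5.

3, 6.5, 4, 6.5, 1, 5, 2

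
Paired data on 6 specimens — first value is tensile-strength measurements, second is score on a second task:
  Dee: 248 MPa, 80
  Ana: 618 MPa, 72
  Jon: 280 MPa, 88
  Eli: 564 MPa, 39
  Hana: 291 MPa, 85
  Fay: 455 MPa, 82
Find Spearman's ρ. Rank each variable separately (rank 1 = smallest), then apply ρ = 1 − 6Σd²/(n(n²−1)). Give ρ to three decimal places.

-0.600

Ranks of variable 1: 1, 6, 2, 5, 3, 4
Ranks of variable 2: 3, 2, 6, 1, 5, 4
d = r₁ − r₂: -2, 4, -4, 4, -2, 0
d²: 4, 16, 16, 16, 4, 0; Σd² = 56
ρ = 1 − 6·56/(6·35) = 1 − 336/210 = -0.600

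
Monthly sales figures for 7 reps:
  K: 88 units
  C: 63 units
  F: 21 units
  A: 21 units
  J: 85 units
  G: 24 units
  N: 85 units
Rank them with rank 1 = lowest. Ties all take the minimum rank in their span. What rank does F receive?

1

Sorted (ascending): 21, 21, 24, 63, 85, 85, 88
The 2 values of 21 occupy positions 1–2 → each gets rank 1.
The 2 values of 85 occupy positions 5–6 → each gets rank 5.
F has value 21 units → rank 1.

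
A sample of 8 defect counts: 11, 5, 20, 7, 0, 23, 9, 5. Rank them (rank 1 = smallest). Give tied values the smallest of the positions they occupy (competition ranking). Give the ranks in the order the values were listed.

Sorted (ascending): 0, 5, 5, 7, 9, 11, 20, 23
The 2 values of 5 occupy positions 2–3 → each gets rank 2.

6, 2, 7, 4, 1, 8, 5, 2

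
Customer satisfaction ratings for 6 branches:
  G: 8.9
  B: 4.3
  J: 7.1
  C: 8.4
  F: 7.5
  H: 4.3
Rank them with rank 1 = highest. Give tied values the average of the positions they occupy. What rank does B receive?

5.5

Sorted (descending): 8.9, 8.4, 7.5, 7.1, 4.3, 4.3
The 2 values of 4.3 occupy positions 5–6 → average rank (5+6)/2 = 5.5.
B has value 4.3 → rank 5.5.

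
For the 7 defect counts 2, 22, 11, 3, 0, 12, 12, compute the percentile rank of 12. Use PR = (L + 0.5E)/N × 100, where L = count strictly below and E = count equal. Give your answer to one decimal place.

71.4

N = 7.
Strictly below 12: 4. Equal to 12: 2.
PR = (4 + 0.5·2)/7 × 100 = 71.4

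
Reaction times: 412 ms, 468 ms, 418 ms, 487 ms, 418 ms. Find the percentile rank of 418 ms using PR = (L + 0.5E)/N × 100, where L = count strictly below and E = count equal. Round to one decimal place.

40.0

N = 5.
Strictly below 418: 1. Equal to 418: 2.
PR = (1 + 0.5·2)/5 × 100 = 40.0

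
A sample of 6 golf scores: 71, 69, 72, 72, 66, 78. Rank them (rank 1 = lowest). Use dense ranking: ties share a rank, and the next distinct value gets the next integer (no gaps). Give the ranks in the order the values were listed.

Sorted (ascending): 66, 69, 71, 72, 72, 78
The 2 values of 72 share dense rank 4.
Remaining distinct values take the next consecutive integers.

3, 2, 4, 4, 1, 5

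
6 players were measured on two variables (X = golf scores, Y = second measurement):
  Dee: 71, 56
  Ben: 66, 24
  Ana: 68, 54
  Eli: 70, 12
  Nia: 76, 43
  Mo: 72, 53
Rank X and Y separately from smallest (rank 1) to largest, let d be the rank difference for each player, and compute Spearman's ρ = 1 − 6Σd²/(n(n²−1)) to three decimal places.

Ranks of variable 1: 4, 1, 2, 3, 6, 5
Ranks of variable 2: 6, 2, 5, 1, 3, 4
d = r₁ − r₂: -2, -1, -3, 2, 3, 1
d²: 4, 1, 9, 4, 9, 1; Σd² = 28
ρ = 1 − 6·28/(6·35) = 1 − 168/210 = 0.200

0.200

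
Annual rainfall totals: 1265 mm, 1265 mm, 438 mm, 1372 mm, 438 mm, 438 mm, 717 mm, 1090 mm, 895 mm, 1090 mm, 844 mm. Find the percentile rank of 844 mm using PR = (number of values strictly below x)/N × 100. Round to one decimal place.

36.4

N = 11.
Strictly below 844: 4. Equal to 844: 1.
PR = 4/11 × 100 = 36.4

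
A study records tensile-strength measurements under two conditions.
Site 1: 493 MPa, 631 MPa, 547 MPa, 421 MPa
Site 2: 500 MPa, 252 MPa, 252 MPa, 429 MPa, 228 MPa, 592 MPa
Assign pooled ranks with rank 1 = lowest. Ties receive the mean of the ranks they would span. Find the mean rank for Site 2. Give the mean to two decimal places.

Sorted (ascending): 228, 252, 252, 421, 429, 493, 500, 547, 592, 631
The 2 values of 252 occupy positions 2–3 → average rank (2+3)/2 = 2.5.
Site 2 values → pooled ranks: 500→7, 252→2.5, 252→2.5, 429→5, 228→1, 592→9
Mean rank = (7 + 2.5 + 2.5 + 5 + 1 + 9) / 6 = 4.50

4.50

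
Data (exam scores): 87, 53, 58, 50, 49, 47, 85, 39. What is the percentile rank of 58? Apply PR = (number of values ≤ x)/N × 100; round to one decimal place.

N = 8.
Strictly below 58: 5. Equal to 58: 1.
PR = 6/8 × 100 = 75.0

75.0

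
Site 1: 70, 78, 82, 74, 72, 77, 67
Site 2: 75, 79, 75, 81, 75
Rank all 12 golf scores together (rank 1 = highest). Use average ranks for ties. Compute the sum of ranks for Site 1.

52

Sorted (descending): 82, 81, 79, 78, 77, 75, 75, 75, 74, 72, 70, 67
The 3 values of 75 occupy positions 6–8 → average rank 7.
Site 1 values → pooled ranks: 70→11, 78→4, 82→1, 74→9, 72→10, 77→5, 67→12
Rank sum = 11 + 4 + 1 + 9 + 10 + 5 + 12 = 52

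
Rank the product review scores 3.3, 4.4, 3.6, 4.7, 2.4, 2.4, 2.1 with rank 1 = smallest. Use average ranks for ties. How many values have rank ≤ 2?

1

Sorted (ascending): 2.1, 2.4, 2.4, 3.3, 3.6, 4.4, 4.7
The 2 values of 2.4 occupy positions 2–3 → average rank (2+3)/2 = 2.5.
Ranks ≤ 2: {1} → 1 value.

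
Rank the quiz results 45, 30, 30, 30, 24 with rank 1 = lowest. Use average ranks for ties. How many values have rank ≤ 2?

Sorted (ascending): 24, 30, 30, 30, 45
The 3 values of 30 occupy positions 2–4 → average rank 3.
Ranks ≤ 2: {1} → 1 value.

1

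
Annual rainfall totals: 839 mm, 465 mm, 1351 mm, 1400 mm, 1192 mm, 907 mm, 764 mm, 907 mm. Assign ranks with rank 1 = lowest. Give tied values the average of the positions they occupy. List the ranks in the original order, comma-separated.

3, 1, 7, 8, 6, 4.5, 2, 4.5

Sorted (ascending): 465, 764, 839, 907, 907, 1192, 1351, 1400
The 2 values of 907 occupy positions 4–5 → average rank (4+5)/2 = 4.5.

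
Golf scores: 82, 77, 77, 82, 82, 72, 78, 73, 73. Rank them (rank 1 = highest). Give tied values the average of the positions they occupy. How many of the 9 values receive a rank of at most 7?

6

Sorted (descending): 82, 82, 82, 78, 77, 77, 73, 73, 72
The 3 values of 82 occupy positions 1–3 → average rank 2.
The 2 values of 77 occupy positions 5–6 → average rank (5+6)/2 = 5.5.
The 2 values of 73 occupy positions 7–8 → average rank (7+8)/2 = 7.5.
Ranks ≤ 7: {2, 2, 2, 4, 5.5, 5.5} → 6 values.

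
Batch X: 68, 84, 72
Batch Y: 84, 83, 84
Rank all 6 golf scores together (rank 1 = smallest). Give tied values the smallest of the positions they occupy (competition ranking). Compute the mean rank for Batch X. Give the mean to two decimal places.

Sorted (ascending): 68, 72, 83, 84, 84, 84
The 3 values of 84 occupy positions 4–6 → each gets rank 4.
Batch X values → pooled ranks: 68→1, 84→4, 72→2
Mean rank = (1 + 4 + 2) / 3 = 2.33

2.33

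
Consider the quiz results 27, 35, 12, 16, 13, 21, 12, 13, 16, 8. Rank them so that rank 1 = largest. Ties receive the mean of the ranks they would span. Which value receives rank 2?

27

Sorted (descending): 35, 27, 21, 16, 16, 13, 13, 12, 12, 8
The 2 values of 16 occupy positions 4–5 → average rank (4+5)/2 = 4.5.
The 2 values of 13 occupy positions 6–7 → average rank (6+7)/2 = 6.5.
The 2 values of 12 occupy positions 8–9 → average rank (8+9)/2 = 8.5.
Rank 2 → value 27.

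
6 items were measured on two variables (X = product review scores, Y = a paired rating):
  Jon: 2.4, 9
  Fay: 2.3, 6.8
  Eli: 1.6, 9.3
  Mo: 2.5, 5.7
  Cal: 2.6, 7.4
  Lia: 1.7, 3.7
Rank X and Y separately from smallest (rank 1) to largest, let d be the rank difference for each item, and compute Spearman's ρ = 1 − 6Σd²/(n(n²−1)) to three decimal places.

-0.143

Ranks of variable 1: 4, 3, 1, 5, 6, 2
Ranks of variable 2: 5, 3, 6, 2, 4, 1
d = r₁ − r₂: -1, 0, -5, 3, 2, 1
d²: 1, 0, 25, 9, 4, 1; Σd² = 40
ρ = 1 − 6·40/(6·35) = 1 − 240/210 = -0.143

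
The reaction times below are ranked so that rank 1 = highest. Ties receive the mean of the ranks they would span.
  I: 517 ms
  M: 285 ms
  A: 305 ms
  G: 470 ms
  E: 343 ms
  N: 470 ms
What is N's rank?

2.5

Sorted (descending): 517, 470, 470, 343, 305, 285
The 2 values of 470 occupy positions 2–3 → average rank (2+3)/2 = 2.5.
N has value 470 ms → rank 2.5.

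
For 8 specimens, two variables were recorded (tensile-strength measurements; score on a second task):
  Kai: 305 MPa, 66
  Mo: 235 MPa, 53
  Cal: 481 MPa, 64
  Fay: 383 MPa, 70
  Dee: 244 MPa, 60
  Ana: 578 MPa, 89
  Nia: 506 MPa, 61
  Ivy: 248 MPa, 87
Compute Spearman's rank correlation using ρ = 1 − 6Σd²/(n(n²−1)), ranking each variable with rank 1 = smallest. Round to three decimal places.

Ranks of variable 1: 4, 1, 6, 5, 2, 8, 7, 3
Ranks of variable 2: 5, 1, 4, 6, 2, 8, 3, 7
d = r₁ − r₂: -1, 0, 2, -1, 0, 0, 4, -4
d²: 1, 0, 4, 1, 0, 0, 16, 16; Σd² = 38
ρ = 1 − 6·38/(8·63) = 1 − 228/504 = 0.548

0.548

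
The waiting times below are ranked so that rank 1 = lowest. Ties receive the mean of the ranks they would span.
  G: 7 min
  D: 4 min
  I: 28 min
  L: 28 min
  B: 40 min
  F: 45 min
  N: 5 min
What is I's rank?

4.5

Sorted (ascending): 4, 5, 7, 28, 28, 40, 45
The 2 values of 28 occupy positions 4–5 → average rank (4+5)/2 = 4.5.
I has value 28 min → rank 4.5.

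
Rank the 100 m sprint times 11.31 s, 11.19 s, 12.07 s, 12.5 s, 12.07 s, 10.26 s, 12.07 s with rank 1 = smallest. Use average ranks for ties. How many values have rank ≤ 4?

3

Sorted (ascending): 10.26, 11.19, 11.31, 12.07, 12.07, 12.07, 12.5
The 3 values of 12.07 occupy positions 4–6 → average rank 5.
Ranks ≤ 4: {1, 2, 3} → 3 values.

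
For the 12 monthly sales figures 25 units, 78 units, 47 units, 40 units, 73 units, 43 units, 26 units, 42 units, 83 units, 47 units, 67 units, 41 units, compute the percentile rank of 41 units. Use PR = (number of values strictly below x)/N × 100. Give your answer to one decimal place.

N = 12.
Strictly below 41: 3. Equal to 41: 1.
PR = 3/12 × 100 = 25.0

25.0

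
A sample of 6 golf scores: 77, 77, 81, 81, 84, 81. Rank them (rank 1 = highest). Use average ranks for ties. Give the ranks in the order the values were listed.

Sorted (descending): 84, 81, 81, 81, 77, 77
The 3 values of 81 occupy positions 2–4 → average rank 3.
The 2 values of 77 occupy positions 5–6 → average rank (5+6)/2 = 5.5.

5.5, 5.5, 3, 3, 1, 3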